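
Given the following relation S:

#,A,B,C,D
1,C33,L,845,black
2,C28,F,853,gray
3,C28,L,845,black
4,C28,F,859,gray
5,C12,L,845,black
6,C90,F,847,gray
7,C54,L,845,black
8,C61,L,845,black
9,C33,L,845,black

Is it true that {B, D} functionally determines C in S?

(B=L, D=black): rows 1, 3, 5, 7, 8, 9 → C = 845, 845, 845, 845, 845, 845 ✓
(B=F, D=gray): rows 2, 4, 6 → C takes values {853, 859, 847} — violation
Two rows agree on {B, D} but differ on C, so {B, D} -> C does not hold.

No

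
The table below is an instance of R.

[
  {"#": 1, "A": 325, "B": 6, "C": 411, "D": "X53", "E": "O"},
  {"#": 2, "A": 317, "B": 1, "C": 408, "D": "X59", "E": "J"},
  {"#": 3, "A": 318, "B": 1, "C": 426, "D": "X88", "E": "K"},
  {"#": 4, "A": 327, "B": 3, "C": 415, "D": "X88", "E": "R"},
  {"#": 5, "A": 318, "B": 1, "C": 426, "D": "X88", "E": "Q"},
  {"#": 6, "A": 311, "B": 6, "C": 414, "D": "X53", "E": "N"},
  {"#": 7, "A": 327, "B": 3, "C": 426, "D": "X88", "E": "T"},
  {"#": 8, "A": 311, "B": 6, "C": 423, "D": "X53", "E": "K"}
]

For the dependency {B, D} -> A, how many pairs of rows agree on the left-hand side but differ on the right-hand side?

2

(B=6, D=X53): violating pairs (1,6), (1,8) — 2 pairs.
(B=1, D=X88): all 2 rows agree on A — 0 pairs.
(B=3, D=X88): all 2 rows agree on A — 0 pairs.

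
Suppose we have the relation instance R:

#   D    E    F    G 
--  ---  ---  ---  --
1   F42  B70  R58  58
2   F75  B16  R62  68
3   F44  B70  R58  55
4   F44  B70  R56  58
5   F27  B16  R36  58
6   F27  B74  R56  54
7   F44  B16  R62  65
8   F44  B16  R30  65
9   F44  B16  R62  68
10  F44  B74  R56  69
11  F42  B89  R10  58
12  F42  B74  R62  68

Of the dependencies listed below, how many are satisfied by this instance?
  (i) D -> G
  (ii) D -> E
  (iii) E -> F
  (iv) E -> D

0

(i) D -> G: D=F42: rows 1, 11, 12 → G takes values {58, 68} — violation; D=F44: rows 3, 4, 7, 8, 9, 10 → G takes values {55, 58, 65, 68, 69} — violation; D=F27: rows 5, 6 → G takes values {58, 54} — violation — fails.
(ii) D -> E: D=F42: rows 1, 11, 12 → E takes values {B70, B89, B74} — violation; D=F44: rows 3, 4, 7, 8, 9, 10 → E takes values {B70, B16, B74} — violation; D=F27: rows 5, 6 → E takes values {B16, B74} — violation — fails.
(iii) E -> F: E=B70: rows 1, 3, 4 → F takes values {R58, R56} — violation; E=B16: rows 2, 5, 7, 8, 9 → F takes values {R62, R36, R30} — violation; E=B74: rows 6, 10, 12 → F takes values {R56, R62} — violation — fails.
(iv) E -> D: E=B70: rows 1, 3, 4 → D takes values {F42, F44} — violation; E=B16: rows 2, 5, 7, 8, 9 → D takes values {F75, F27, F44} — violation; E=B74: rows 6, 10, 12 → D takes values {F27, F44, F42} — violation — fails.
None of the 4 dependencies hold.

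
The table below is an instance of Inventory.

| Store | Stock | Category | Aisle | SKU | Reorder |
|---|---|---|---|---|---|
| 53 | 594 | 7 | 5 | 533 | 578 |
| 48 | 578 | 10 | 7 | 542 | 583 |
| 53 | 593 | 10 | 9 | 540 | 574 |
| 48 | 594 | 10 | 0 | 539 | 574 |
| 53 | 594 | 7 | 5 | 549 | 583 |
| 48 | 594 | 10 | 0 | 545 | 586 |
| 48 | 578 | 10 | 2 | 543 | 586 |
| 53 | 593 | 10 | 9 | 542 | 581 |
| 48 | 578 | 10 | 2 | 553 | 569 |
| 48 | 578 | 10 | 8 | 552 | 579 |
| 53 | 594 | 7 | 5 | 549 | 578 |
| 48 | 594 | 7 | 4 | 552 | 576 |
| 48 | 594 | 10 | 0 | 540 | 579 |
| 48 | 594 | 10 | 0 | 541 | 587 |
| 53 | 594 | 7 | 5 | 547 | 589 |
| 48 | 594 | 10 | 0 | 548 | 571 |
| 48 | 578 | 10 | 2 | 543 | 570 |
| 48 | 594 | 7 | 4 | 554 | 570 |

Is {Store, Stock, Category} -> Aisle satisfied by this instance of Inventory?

(Store=53, Stock=594, Category=7): 4 rows → Aisle = 5, 5, 5, 5 ✓
(Store=48, Stock=578, Category=10): 5 rows → Aisle takes values {7, 2, 8} — violation
(Store=53, Stock=593, Category=10): 2 rows → Aisle = 9, 9 ✓
(Store=48, Stock=594, Category=10): 5 rows → Aisle = 0, 0, 0, 0, 0 ✓
(Store=48, Stock=594, Category=7): 2 rows → Aisle = 4, 4 ✓
Two rows agree on {Store, Stock, Category} but differ on Aisle, so {Store, Stock, Category} -> Aisle does not hold.

No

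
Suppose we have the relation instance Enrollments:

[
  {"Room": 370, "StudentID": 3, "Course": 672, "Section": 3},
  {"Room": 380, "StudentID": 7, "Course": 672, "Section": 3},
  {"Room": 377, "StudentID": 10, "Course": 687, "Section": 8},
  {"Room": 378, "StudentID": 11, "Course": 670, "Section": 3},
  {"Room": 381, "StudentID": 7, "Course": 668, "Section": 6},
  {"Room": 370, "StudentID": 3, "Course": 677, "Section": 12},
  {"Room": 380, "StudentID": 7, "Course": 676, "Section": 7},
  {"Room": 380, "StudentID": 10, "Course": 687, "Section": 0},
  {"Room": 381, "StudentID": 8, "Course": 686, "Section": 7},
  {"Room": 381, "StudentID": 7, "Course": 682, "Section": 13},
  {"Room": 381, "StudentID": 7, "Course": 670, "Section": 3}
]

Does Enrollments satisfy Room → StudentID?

Room=370: 2 rows → StudentID = 3, 3 ✓
Room=380: 3 rows → StudentID takes values {7, 10} — violation
Room=377: 1 row → StudentID = 10 ✓
Room=378: 1 row → StudentID = 11 ✓
Room=381: 4 rows → StudentID takes values {7, 8} — violation
Two rows agree on Room but differ on StudentID, so Room → StudentID does not hold.

No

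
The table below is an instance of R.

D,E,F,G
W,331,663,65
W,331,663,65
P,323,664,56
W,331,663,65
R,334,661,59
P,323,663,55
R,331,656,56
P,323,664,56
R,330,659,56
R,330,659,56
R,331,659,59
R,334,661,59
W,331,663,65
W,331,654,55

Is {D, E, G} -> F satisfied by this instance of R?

(D=W, E=331, G=65): 4 rows → F = 663, 663, 663, 663 ✓
(D=P, E=323, G=56): 2 rows → F = 664, 664 ✓
(D=R, E=334, G=59): 2 rows → F = 661, 661 ✓
(D=P, E=323, G=55): 1 row → F = 663 ✓
(D=R, E=331, G=56): 1 row → F = 656 ✓
(D=R, E=330, G=56): 2 rows → F = 659, 659 ✓
(D=R, E=331, G=59): 1 row → F = 659 ✓
(D=W, E=331, G=55): 1 row → F = 654 ✓
Every {D, E, G} value is associated with a single F value, so {D, E, G} -> F holds.

Yes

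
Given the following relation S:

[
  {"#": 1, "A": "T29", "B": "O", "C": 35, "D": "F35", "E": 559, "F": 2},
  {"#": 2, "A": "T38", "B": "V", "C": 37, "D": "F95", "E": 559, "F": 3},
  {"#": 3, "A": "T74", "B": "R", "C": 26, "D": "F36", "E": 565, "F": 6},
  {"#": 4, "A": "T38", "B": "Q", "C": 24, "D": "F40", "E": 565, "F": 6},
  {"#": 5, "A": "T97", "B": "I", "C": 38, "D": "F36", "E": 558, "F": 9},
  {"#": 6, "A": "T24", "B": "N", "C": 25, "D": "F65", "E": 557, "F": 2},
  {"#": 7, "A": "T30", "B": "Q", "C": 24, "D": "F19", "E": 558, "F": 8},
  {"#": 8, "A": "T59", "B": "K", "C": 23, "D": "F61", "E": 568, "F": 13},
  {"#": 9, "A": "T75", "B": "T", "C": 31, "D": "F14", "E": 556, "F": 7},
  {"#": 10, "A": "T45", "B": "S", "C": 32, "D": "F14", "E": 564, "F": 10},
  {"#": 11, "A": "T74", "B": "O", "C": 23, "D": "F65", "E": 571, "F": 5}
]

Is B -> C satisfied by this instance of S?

No

B=O: rows 1, 11 → C takes values {35, 23} — violation
B=V: row 2 → C = 37 ✓
B=R: row 3 → C = 26 ✓
B=Q: rows 4, 7 → C = 24, 24 ✓
B=I: row 5 → C = 38 ✓
B=N: row 6 → C = 25 ✓
B=K: row 8 → C = 23 ✓
B=T: row 9 → C = 31 ✓
B=S: row 10 → C = 32 ✓
Two rows agree on B but differ on C, so B -> C does not hold.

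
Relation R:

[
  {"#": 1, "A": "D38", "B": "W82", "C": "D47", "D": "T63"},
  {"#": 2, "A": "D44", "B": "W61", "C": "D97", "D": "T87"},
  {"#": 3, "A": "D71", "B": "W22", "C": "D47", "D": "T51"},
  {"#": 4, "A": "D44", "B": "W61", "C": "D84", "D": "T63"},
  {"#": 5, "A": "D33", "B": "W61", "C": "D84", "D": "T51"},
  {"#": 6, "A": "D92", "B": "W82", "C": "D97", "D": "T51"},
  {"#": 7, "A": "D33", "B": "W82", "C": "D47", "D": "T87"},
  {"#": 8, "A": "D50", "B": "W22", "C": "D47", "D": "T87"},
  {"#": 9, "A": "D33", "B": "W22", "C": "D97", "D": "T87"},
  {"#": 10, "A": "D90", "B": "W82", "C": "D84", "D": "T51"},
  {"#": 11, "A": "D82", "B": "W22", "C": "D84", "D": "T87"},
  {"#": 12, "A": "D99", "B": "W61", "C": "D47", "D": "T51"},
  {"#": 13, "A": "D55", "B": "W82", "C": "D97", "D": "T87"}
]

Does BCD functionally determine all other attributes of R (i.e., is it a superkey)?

Yes

All 13 rows have distinct BCD values, so BCD → (all attributes) holds and BCD is a superkey.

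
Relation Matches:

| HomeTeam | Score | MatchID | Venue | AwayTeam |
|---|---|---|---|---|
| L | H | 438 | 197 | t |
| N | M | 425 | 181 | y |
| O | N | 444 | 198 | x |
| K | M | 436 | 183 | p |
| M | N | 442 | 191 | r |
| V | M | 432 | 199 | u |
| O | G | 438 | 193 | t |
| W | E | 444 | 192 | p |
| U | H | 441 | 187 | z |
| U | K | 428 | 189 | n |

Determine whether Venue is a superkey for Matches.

All 10 rows have distinct Venue values, so Venue → (all attributes) holds and Venue is a superkey.

Yes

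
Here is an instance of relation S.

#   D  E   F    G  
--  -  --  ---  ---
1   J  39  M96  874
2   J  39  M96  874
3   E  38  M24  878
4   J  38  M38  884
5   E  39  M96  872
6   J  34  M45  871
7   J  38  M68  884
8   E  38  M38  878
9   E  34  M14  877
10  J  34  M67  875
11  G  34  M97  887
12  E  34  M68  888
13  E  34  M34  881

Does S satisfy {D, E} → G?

(D=J, E=39): rows 1, 2 → G = 874, 874 ✓
(D=E, E=38): rows 3, 8 → G = 878, 878 ✓
(D=J, E=38): rows 4, 7 → G = 884, 884 ✓
(D=E, E=39): row 5 → G = 872 ✓
(D=J, E=34): rows 6, 10 → G takes values {871, 875} — violation
(D=E, E=34): rows 9, 12, 13 → G takes values {877, 888, 881} — violation
(D=G, E=34): row 11 → G = 887 ✓
Two rows agree on {D, E} but differ on G, so {D, E} → G does not hold.

No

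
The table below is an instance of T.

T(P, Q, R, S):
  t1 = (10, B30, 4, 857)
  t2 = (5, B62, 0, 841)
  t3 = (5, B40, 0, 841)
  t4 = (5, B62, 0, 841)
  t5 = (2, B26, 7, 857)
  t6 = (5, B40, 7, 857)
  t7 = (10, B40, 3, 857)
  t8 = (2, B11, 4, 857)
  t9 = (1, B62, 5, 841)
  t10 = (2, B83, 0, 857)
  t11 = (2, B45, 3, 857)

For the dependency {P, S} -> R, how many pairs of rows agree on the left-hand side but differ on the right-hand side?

7

(P=10, S=857): violating pairs (1,7) — 1 pair.
(P=5, S=841): all 3 rows agree on R — 0 pairs.
(P=2, S=857): violating pairs (5,8), (5,10), (5,11), (8,10), (8,11), (10,11) — 6 pairs.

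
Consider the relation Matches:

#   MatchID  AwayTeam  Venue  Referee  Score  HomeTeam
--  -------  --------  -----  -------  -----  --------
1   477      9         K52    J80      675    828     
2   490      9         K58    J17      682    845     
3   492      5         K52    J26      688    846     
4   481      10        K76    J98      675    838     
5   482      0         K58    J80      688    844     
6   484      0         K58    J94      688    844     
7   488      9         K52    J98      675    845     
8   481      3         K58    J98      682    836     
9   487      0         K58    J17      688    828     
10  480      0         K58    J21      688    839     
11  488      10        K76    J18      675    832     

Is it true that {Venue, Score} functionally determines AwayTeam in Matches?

(Venue=K52, Score=675): rows 1, 7 → AwayTeam = 9, 9 ✓
(Venue=K58, Score=682): rows 2, 8 → AwayTeam takes values {9, 3} — violation
(Venue=K52, Score=688): row 3 → AwayTeam = 5 ✓
(Venue=K76, Score=675): rows 4, 11 → AwayTeam = 10, 10 ✓
(Venue=K58, Score=688): rows 5, 6, 9, 10 → AwayTeam = 0, 0, 0, 0 ✓
Two rows agree on {Venue, Score} but differ on AwayTeam, so {Venue, Score} → AwayTeam does not hold.

No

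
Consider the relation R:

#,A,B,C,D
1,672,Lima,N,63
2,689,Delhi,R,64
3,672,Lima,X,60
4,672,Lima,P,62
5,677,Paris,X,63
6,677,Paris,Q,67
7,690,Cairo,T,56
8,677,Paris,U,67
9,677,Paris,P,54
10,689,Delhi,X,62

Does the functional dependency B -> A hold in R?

Yes

B=Lima: rows 1, 3, 4 → A = 672, 672, 672 ✓
B=Delhi: rows 2, 10 → A = 689, 689 ✓
B=Paris: rows 5, 6, 8, 9 → A = 677, 677, 677, 677 ✓
B=Cairo: row 7 → A = 690 ✓
Every B value is associated with a single A value, so B -> A holds.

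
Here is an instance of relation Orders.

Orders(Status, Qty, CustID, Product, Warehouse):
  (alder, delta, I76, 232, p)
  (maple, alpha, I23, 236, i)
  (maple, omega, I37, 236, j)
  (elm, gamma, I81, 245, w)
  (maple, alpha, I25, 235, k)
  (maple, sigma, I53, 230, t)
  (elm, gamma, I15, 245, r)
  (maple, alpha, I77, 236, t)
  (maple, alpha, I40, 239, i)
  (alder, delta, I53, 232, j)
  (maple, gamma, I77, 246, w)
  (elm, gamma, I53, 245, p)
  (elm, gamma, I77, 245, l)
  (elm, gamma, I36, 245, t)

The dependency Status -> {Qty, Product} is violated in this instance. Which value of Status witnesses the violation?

Status=alder: 2 rows → {Qty,Product} = (delta, 232), (delta, 232) ✓
Status=maple: 7 rows → {Qty,Product} takes values {(alpha, 236), (omega, 236), (alpha, 235), (sigma, 230), (alpha, 239), (gamma, 246)} — violation
Status=elm: 5 rows → {Qty,Product} = (gamma, 245), (gamma, 245), (gamma, 245), (gamma, 245), (gamma, 245) ✓
The only Status value with inconsistent RHS is Status=maple.

maple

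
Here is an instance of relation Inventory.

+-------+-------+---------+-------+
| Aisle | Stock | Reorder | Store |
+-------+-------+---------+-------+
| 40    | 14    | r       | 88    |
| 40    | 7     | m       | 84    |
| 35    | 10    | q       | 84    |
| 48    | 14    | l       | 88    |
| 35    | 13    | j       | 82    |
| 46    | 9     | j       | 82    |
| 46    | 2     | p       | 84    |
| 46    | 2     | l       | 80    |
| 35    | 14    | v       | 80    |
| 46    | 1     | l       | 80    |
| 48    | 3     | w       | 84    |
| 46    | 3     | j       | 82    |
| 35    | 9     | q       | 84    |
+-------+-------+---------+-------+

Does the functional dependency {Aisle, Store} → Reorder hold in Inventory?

Yes

(Aisle=40, Store=88): 1 row → Reorder = r ✓
(Aisle=40, Store=84): 1 row → Reorder = m ✓
(Aisle=35, Store=84): 2 rows → Reorder = q, q ✓
(Aisle=48, Store=88): 1 row → Reorder = l ✓
(Aisle=35, Store=82): 1 row → Reorder = j ✓
(Aisle=46, Store=82): 2 rows → Reorder = j, j ✓
(Aisle=46, Store=84): 1 row → Reorder = p ✓
(Aisle=46, Store=80): 2 rows → Reorder = l, l ✓
(Aisle=35, Store=80): 1 row → Reorder = v ✓
(Aisle=48, Store=84): 1 row → Reorder = w ✓
Every {Aisle, Store} value is associated with a single Reorder value, so {Aisle, Store} → Reorder holds.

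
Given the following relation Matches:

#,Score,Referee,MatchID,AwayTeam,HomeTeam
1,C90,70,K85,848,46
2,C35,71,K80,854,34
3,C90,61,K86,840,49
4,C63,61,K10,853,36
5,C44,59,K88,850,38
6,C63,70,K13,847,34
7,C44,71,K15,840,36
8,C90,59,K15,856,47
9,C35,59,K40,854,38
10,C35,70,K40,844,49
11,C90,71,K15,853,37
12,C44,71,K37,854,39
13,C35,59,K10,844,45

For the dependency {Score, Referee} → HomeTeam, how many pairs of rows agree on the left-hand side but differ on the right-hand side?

(Score=C44, Referee=71): violating pairs (7,12) — 1 pair.
(Score=C35, Referee=59): violating pairs (9,13) — 1 pair.

2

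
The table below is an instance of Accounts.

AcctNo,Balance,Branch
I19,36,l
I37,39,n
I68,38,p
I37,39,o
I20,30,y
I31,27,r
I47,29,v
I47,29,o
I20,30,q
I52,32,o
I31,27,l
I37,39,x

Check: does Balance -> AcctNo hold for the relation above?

Yes

Balance=36: 1 row → AcctNo = I19 ✓
Balance=39: 3 rows → AcctNo = I37, I37, I37 ✓
Balance=38: 1 row → AcctNo = I68 ✓
Balance=30: 2 rows → AcctNo = I20, I20 ✓
Balance=27: 2 rows → AcctNo = I31, I31 ✓
Balance=29: 2 rows → AcctNo = I47, I47 ✓
Balance=32: 1 row → AcctNo = I52 ✓
Every Balance value is associated with a single AcctNo value, so Balance -> AcctNo holds.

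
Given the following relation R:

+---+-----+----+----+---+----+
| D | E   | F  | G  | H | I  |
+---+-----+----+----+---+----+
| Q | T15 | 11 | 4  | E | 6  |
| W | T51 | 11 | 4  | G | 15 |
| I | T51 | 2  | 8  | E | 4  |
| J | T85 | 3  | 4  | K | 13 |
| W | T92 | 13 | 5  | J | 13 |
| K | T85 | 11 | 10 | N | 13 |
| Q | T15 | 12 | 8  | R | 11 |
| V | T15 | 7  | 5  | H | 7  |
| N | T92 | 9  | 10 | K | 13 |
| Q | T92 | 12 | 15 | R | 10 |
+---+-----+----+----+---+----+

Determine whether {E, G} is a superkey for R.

All 10 rows have distinct {E, G} values, so {E, G} → (all attributes) holds and {E, G} is a superkey.

Yes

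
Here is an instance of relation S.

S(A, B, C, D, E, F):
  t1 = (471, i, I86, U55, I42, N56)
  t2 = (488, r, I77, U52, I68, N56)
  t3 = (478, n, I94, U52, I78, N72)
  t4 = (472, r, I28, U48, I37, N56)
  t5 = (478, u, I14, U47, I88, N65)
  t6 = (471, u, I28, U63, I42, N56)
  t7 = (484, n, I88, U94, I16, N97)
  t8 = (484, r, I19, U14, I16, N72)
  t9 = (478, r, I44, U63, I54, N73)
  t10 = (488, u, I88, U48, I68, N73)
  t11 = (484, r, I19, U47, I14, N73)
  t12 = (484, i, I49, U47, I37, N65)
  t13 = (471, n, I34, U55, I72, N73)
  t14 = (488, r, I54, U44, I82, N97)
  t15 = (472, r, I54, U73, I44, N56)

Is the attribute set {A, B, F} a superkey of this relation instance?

Rows 4 and 15 have the same {A, B, F} value (A=472, B=r, F=N56) but are distinct tuples, so {A, B, F} does not determine every attribute — not a superkey.

No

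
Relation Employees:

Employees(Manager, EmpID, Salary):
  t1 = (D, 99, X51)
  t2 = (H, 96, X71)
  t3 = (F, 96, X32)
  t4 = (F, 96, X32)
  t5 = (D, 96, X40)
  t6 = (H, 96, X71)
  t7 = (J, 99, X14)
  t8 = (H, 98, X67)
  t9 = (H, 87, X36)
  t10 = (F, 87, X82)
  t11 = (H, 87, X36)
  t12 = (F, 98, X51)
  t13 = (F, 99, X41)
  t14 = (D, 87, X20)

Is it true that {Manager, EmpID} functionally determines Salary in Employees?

(Manager=D, EmpID=99): row 1 → Salary = X51 ✓
(Manager=H, EmpID=96): rows 2, 6 → Salary = X71, X71 ✓
(Manager=F, EmpID=96): rows 3, 4 → Salary = X32, X32 ✓
(Manager=D, EmpID=96): row 5 → Salary = X40 ✓
(Manager=J, EmpID=99): row 7 → Salary = X14 ✓
(Manager=H, EmpID=98): row 8 → Salary = X67 ✓
(Manager=H, EmpID=87): rows 9, 11 → Salary = X36, X36 ✓
(Manager=F, EmpID=87): row 10 → Salary = X82 ✓
(Manager=F, EmpID=98): row 12 → Salary = X51 ✓
(Manager=F, EmpID=99): row 13 → Salary = X41 ✓
(Manager=D, EmpID=87): row 14 → Salary = X20 ✓
Every {Manager, EmpID} value is associated with a single Salary value, so {Manager, EmpID} -> Salary holds.

Yes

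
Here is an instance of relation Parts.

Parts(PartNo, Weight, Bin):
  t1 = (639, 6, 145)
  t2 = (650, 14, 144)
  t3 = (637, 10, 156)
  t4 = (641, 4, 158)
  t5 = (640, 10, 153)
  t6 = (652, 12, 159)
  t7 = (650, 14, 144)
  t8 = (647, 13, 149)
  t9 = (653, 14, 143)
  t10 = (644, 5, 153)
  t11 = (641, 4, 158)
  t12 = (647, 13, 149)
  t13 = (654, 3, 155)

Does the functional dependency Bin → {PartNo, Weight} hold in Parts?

No

Bin=145: row 1 → {PartNo,Weight} = (639, 6) ✓
Bin=144: rows 2, 7 → {PartNo,Weight} = (650, 14), (650, 14) ✓
Bin=156: row 3 → {PartNo,Weight} = (637, 10) ✓
Bin=158: rows 4, 11 → {PartNo,Weight} = (641, 4), (641, 4) ✓
Bin=153: rows 5, 10 → {PartNo,Weight} takes values {(640, 10), (644, 5)} — violation
Bin=159: row 6 → {PartNo,Weight} = (652, 12) ✓
Bin=149: rows 8, 12 → {PartNo,Weight} = (647, 13), (647, 13) ✓
Bin=143: row 9 → {PartNo,Weight} = (653, 14) ✓
Bin=155: row 13 → {PartNo,Weight} = (654, 3) ✓
Two rows agree on Bin but differ on {PartNo, Weight}, so Bin → {PartNo, Weight} does not hold.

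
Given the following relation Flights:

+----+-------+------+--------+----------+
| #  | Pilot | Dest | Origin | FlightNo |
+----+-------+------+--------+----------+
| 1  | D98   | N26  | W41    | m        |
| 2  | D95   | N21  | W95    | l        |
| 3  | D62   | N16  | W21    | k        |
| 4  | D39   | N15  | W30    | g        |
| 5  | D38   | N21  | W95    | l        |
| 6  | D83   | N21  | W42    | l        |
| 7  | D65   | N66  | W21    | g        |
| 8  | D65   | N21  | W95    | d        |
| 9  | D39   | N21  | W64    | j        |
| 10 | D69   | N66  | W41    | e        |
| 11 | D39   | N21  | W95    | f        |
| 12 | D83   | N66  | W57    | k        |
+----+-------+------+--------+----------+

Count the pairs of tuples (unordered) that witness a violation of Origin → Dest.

Origin=W41: violating pairs (1,10) — 1 pair.
Origin=W95: all 4 rows agree on Dest — 0 pairs.
Origin=W21: violating pairs (3,7) — 1 pair.

2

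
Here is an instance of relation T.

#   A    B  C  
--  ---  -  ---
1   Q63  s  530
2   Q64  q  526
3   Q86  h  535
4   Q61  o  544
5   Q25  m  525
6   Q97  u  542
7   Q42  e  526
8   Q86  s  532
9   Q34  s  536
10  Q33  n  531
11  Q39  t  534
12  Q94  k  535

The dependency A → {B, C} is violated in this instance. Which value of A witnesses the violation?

A=Q63: row 1 → {B,C} = (s, 530) ✓
A=Q64: row 2 → {B,C} = (q, 526) ✓
A=Q86: rows 3, 8 → {B,C} takes values {(h, 535), (s, 532)} — violation
A=Q61: row 4 → {B,C} = (o, 544) ✓
A=Q25: row 5 → {B,C} = (m, 525) ✓
A=Q97: row 6 → {B,C} = (u, 542) ✓
A=Q42: row 7 → {B,C} = (e, 526) ✓
A=Q34: row 9 → {B,C} = (s, 536) ✓
A=Q33: row 10 → {B,C} = (n, 531) ✓
A=Q39: row 11 → {B,C} = (t, 534) ✓
A=Q94: row 12 → {B,C} = (k, 535) ✓
The only A value with inconsistent RHS is A=Q86.

Q86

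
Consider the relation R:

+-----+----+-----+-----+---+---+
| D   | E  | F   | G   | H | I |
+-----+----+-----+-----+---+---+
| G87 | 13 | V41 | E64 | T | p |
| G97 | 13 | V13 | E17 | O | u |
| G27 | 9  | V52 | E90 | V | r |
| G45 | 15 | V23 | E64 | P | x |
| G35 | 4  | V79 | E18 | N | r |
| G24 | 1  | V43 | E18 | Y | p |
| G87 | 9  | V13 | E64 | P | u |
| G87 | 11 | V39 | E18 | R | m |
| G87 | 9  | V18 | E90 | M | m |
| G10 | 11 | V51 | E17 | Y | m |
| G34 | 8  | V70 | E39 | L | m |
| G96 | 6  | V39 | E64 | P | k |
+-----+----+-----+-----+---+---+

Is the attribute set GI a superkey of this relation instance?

Yes

All 12 rows have distinct GI values, so GI → (all attributes) holds and GI is a superkey.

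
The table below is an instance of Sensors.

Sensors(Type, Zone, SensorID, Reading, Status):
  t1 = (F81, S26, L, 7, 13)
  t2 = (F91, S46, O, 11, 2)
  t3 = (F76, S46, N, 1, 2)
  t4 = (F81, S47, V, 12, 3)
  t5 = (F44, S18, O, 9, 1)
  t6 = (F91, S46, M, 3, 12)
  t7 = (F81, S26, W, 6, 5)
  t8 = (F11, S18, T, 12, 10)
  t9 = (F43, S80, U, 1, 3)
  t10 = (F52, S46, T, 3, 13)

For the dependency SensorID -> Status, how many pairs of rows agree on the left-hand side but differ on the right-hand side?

SensorID=O: violating pairs (2,5) — 1 pair.
SensorID=T: violating pairs (8,10) — 1 pair.

2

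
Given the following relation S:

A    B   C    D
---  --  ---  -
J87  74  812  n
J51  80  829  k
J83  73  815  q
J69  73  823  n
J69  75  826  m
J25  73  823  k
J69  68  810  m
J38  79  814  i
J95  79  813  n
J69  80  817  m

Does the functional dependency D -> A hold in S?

D=n: 3 rows → A takes values {J87, J69, J95} — violation
D=k: 2 rows → A takes values {J51, J25} — violation
D=q: 1 row → A = J83 ✓
D=m: 3 rows → A = J69, J69, J69 ✓
D=i: 1 row → A = J38 ✓
Two rows agree on D but differ on A, so D -> A does not hold.

No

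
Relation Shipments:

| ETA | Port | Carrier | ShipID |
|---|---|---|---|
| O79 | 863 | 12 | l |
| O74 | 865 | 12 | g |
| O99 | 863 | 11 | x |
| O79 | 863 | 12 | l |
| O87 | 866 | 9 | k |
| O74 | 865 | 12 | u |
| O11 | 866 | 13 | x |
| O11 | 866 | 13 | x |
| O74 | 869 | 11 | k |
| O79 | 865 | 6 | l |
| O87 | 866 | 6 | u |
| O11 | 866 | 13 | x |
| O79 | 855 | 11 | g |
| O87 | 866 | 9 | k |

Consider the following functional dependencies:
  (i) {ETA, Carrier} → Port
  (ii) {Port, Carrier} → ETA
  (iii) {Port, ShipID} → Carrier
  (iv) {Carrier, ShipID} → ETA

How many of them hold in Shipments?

4

(i) {ETA, Carrier} → Port: every LHS value maps to a single RHS value — holds.
(ii) {Port, Carrier} → ETA: every LHS value maps to a single RHS value — holds.
(iii) {Port, ShipID} → Carrier: every LHS value maps to a single RHS value — holds.
(iv) {Carrier, ShipID} → ETA: every LHS value maps to a single RHS value — holds.
4 of the 4 dependencies hold.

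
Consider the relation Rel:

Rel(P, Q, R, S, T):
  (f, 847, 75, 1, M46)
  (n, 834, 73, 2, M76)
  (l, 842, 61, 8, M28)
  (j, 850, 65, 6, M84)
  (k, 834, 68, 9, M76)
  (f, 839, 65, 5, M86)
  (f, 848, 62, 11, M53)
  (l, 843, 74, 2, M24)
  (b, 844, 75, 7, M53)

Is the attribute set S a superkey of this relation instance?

No

Two distinct rows share S=2, so S does not determine every attribute — not a superkey.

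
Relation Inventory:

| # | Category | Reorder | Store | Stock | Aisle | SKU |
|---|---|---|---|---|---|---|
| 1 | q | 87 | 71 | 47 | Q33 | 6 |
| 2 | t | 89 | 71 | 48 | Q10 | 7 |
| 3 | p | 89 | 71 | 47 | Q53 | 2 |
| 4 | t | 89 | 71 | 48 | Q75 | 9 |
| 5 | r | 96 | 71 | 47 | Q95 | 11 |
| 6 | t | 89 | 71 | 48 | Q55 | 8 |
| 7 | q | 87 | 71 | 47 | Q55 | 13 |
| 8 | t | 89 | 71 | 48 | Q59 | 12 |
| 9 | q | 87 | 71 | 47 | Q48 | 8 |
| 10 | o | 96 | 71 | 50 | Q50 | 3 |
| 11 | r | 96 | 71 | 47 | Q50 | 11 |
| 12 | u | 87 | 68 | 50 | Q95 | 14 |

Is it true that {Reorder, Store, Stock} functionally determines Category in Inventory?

Yes

(Reorder=87, Store=71, Stock=47): rows 1, 7, 9 → Category = q, q, q ✓
(Reorder=89, Store=71, Stock=48): rows 2, 4, 6, 8 → Category = t, t, t, t ✓
(Reorder=89, Store=71, Stock=47): row 3 → Category = p ✓
(Reorder=96, Store=71, Stock=47): rows 5, 11 → Category = r, r ✓
(Reorder=96, Store=71, Stock=50): row 10 → Category = o ✓
(Reorder=87, Store=68, Stock=50): row 12 → Category = u ✓
Every {Reorder, Store, Stock} value is associated with a single Category value, so {Reorder, Store, Stock} -> Category holds.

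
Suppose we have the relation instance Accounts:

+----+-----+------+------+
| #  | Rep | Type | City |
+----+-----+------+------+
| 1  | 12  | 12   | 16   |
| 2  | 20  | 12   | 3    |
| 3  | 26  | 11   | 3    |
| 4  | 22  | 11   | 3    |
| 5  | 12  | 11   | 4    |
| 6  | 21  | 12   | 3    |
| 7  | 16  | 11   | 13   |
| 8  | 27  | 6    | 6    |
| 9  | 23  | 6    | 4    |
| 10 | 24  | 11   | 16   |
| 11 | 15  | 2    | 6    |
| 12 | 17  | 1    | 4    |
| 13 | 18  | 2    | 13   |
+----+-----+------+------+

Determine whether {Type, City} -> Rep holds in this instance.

No

(Type=12, City=16): row 1 → Rep = 12 ✓
(Type=12, City=3): rows 2, 6 → Rep takes values {20, 21} — violation
(Type=11, City=3): rows 3, 4 → Rep takes values {26, 22} — violation
(Type=11, City=4): row 5 → Rep = 12 ✓
(Type=11, City=13): row 7 → Rep = 16 ✓
(Type=6, City=6): row 8 → Rep = 27 ✓
(Type=6, City=4): row 9 → Rep = 23 ✓
(Type=11, City=16): row 10 → Rep = 24 ✓
(Type=2, City=6): row 11 → Rep = 15 ✓
(Type=1, City=4): row 12 → Rep = 17 ✓
(Type=2, City=13): row 13 → Rep = 18 ✓
Two rows agree on {Type, City} but differ on Rep, so {Type, City} -> Rep does not hold.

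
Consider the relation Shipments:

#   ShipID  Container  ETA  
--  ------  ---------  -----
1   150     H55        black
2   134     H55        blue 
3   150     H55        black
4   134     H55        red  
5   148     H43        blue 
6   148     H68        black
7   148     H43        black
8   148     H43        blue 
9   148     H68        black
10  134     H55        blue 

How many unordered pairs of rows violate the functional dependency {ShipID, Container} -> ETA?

4

(ShipID=150, Container=H55): all 2 rows agree on ETA — 0 pairs.
(ShipID=134, Container=H55): violating pairs (2,4), (4,10) — 2 pairs.
(ShipID=148, Container=H43): violating pairs (5,7), (7,8) — 2 pairs.
(ShipID=148, Container=H68): all 2 rows agree on ETA — 0 pairs.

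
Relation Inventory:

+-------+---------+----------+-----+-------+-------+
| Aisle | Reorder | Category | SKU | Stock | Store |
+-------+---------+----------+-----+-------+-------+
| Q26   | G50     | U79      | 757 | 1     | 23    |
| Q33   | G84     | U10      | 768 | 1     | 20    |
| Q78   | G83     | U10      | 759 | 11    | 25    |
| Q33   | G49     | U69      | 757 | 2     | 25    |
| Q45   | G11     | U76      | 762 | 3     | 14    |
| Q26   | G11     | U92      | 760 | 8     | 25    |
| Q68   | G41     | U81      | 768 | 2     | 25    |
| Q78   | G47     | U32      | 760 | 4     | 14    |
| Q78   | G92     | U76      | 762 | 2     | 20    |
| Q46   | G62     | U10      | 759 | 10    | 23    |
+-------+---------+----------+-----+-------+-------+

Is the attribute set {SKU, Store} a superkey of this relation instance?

All 10 rows have distinct {SKU, Store} values, so {SKU, Store} → (all attributes) holds and {SKU, Store} is a superkey.

Yes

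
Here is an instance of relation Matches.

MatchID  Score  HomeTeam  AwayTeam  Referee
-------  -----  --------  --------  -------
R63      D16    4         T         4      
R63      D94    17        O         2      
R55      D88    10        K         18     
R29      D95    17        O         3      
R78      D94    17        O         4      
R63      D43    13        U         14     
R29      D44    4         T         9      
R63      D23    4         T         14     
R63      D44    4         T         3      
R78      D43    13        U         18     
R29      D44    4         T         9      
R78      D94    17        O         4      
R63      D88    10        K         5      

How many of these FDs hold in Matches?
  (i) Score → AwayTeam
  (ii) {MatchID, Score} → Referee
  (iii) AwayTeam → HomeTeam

3

(i) Score → AwayTeam: every LHS value maps to a single RHS value — holds.
(ii) {MatchID, Score} → Referee: every LHS value maps to a single RHS value — holds.
(iii) AwayTeam → HomeTeam: every LHS value maps to a single RHS value — holds.
3 of the 3 dependencies hold.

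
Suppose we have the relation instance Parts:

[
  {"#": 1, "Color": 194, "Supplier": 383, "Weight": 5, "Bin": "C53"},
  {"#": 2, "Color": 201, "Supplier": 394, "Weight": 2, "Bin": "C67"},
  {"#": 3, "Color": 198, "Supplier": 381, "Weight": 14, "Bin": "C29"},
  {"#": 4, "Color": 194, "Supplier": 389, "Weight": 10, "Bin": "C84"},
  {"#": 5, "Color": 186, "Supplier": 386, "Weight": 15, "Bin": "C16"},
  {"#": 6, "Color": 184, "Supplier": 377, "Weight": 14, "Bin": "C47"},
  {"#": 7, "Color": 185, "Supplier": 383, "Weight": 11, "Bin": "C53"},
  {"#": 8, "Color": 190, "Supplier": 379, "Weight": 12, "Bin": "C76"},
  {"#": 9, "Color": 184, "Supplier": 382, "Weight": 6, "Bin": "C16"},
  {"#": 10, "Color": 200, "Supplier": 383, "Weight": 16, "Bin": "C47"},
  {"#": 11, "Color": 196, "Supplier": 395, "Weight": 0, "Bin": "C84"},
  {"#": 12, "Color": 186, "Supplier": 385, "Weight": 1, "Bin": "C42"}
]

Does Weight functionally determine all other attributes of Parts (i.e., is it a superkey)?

No

Rows 3 and 6 have the same Weight value Weight=14 but are distinct tuples, so Weight does not determine every attribute — not a superkey.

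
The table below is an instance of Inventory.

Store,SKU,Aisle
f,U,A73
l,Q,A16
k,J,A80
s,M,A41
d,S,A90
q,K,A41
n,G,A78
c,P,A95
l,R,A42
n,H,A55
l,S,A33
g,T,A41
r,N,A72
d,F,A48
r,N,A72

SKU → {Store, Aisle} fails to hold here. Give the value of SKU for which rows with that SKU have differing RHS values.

SKU=U: 1 row → {Store,Aisle} = (f, A73) ✓
SKU=Q: 1 row → {Store,Aisle} = (l, A16) ✓
SKU=J: 1 row → {Store,Aisle} = (k, A80) ✓
SKU=M: 1 row → {Store,Aisle} = (s, A41) ✓
SKU=S: 2 rows → {Store,Aisle} takes values {(d, A90), (l, A33)} — violation
SKU=K: 1 row → {Store,Aisle} = (q, A41) ✓
SKU=G: 1 row → {Store,Aisle} = (n, A78) ✓
SKU=P: 1 row → {Store,Aisle} = (c, A95) ✓
SKU=R: 1 row → {Store,Aisle} = (l, A42) ✓
SKU=H: 1 row → {Store,Aisle} = (n, A55) ✓
SKU=T: 1 row → {Store,Aisle} = (g, A41) ✓
SKU=N: 2 rows → {Store,Aisle} = (r, A72), (r, A72) ✓
SKU=F: 1 row → {Store,Aisle} = (d, A48) ✓
The only SKU value with inconsistent RHS is SKU=S.

S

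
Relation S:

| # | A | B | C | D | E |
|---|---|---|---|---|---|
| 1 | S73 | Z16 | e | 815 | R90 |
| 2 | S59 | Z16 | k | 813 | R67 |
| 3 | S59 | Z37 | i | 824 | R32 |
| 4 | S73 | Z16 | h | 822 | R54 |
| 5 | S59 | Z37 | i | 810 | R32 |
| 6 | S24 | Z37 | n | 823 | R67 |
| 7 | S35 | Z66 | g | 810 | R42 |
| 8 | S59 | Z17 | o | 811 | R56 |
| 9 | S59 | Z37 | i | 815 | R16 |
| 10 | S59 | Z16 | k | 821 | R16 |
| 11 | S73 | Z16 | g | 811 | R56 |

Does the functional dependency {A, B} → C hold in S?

(A=S73, B=Z16): rows 1, 4, 11 → C takes values {e, h, g} — violation
(A=S59, B=Z16): rows 2, 10 → C = k, k ✓
(A=S59, B=Z37): rows 3, 5, 9 → C = i, i, i ✓
(A=S24, B=Z37): row 6 → C = n ✓
(A=S35, B=Z66): row 7 → C = g ✓
(A=S59, B=Z17): row 8 → C = o ✓
Two rows agree on {A, B} but differ on C, so {A, B} → C does not hold.

No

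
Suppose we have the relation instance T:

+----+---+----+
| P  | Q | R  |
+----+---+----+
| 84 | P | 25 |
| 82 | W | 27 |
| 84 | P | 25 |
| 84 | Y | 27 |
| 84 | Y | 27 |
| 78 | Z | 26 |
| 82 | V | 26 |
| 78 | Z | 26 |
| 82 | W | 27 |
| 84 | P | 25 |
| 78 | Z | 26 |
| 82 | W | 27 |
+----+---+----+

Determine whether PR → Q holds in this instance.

(P=84, R=25): 3 rows → Q = P, P, P ✓
(P=82, R=27): 3 rows → Q = W, W, W ✓
(P=84, R=27): 2 rows → Q = Y, Y ✓
(P=78, R=26): 3 rows → Q = Z, Z, Z ✓
(P=82, R=26): 1 row → Q = V ✓
Every PR value is associated with a single Q value, so PR → Q holds.

Yes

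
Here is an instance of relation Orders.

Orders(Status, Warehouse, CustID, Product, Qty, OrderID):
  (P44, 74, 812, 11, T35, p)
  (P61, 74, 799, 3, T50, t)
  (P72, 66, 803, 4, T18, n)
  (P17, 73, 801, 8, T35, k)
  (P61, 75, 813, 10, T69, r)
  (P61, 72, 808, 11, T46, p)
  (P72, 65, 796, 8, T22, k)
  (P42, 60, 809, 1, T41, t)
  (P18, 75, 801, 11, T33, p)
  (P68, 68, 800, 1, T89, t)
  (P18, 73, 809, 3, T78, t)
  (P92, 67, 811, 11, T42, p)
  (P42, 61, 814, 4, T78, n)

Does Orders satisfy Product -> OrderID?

Yes

Product=11: 4 rows → OrderID = p, p, p, p ✓
Product=3: 2 rows → OrderID = t, t ✓
Product=4: 2 rows → OrderID = n, n ✓
Product=8: 2 rows → OrderID = k, k ✓
Product=10: 1 row → OrderID = r ✓
Product=1: 2 rows → OrderID = t, t ✓
Every Product value is associated with a single OrderID value, so Product -> OrderID holds.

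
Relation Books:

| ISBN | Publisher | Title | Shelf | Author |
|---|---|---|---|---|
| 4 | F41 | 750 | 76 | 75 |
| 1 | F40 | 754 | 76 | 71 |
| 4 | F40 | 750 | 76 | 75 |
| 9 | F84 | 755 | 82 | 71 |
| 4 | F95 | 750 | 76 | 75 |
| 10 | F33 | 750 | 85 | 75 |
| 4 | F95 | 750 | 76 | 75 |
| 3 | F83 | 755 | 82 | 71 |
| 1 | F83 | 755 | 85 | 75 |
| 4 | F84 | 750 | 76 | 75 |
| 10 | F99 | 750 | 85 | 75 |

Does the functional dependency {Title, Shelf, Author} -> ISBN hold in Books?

No

(Title=750, Shelf=76, Author=75): 5 rows → ISBN = 4, 4, 4, 4, 4 ✓
(Title=754, Shelf=76, Author=71): 1 row → ISBN = 1 ✓
(Title=755, Shelf=82, Author=71): 2 rows → ISBN takes values {9, 3} — violation
(Title=750, Shelf=85, Author=75): 2 rows → ISBN = 10, 10 ✓
(Title=755, Shelf=85, Author=75): 1 row → ISBN = 1 ✓
Two rows agree on {Title, Shelf, Author} but differ on ISBN, so {Title, Shelf, Author} -> ISBN does not hold.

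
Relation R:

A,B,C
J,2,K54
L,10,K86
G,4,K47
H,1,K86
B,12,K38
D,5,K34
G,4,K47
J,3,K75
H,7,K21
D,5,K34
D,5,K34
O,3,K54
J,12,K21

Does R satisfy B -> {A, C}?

B=2: 1 row → {A,C} = (J, K54) ✓
B=10: 1 row → {A,C} = (L, K86) ✓
B=4: 2 rows → {A,C} = (G, K47), (G, K47) ✓
B=1: 1 row → {A,C} = (H, K86) ✓
B=12: 2 rows → {A,C} takes values {(B, K38), (J, K21)} — violation
B=5: 3 rows → {A,C} = (D, K34), (D, K34), (D, K34) ✓
B=3: 2 rows → {A,C} takes values {(J, K75), (O, K54)} — violation
B=7: 1 row → {A,C} = (H, K21) ✓
Two rows agree on B but differ on {A, C}, so B -> {A, C} does not hold.

No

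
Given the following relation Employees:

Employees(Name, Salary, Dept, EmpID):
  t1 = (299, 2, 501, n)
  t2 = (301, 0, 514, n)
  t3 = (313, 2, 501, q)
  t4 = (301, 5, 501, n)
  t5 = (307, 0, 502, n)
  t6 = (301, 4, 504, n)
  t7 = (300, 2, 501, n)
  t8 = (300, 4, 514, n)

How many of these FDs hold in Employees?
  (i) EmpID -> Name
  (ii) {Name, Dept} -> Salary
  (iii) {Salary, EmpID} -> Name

1

(i) EmpID -> Name: EmpID=n: rows 1, 2, 4, 5, 6, 7, 8 → Name takes values {299, 301, 307, 300} — violation — fails.
(ii) {Name, Dept} -> Salary: every LHS value maps to a single RHS value — holds.
(iii) {Salary, EmpID} -> Name: (Salary=2, EmpID=n): rows 1, 7 → Name takes values {299, 300} — violation; (Salary=0, EmpID=n): rows 2, 5 → Name takes values {301, 307} — violation; (Salary=4, EmpID=n): rows 6, 8 → Name takes values {301, 300} — violation — fails.
1 of the 3 dependencies holds.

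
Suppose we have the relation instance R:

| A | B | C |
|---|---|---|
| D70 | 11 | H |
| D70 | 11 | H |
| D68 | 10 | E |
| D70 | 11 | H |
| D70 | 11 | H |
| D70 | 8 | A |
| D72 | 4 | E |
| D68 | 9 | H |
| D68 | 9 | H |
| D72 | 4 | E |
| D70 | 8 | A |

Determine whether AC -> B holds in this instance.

Yes

(A=D70, C=H): 4 rows → B = 11, 11, 11, 11 ✓
(A=D68, C=E): 1 row → B = 10 ✓
(A=D70, C=A): 2 rows → B = 8, 8 ✓
(A=D72, C=E): 2 rows → B = 4, 4 ✓
(A=D68, C=H): 2 rows → B = 9, 9 ✓
Every AC value is associated with a single B value, so AC -> B holds.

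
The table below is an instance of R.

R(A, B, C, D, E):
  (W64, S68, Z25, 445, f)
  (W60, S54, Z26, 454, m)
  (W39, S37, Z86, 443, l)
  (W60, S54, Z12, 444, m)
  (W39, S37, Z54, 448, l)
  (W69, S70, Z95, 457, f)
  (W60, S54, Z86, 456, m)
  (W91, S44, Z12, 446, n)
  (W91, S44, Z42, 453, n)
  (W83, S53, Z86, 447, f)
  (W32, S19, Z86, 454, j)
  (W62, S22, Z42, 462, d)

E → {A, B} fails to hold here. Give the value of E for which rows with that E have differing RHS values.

E=f: 3 rows → {A,B} takes values {(W64, S68), (W69, S70), (W83, S53)} — violation
E=m: 3 rows → {A,B} = (W60, S54), (W60, S54), (W60, S54) ✓
E=l: 2 rows → {A,B} = (W39, S37), (W39, S37) ✓
E=n: 2 rows → {A,B} = (W91, S44), (W91, S44) ✓
E=j: 1 row → {A,B} = (W32, S19) ✓
E=d: 1 row → {A,B} = (W62, S22) ✓
The only E value with inconsistent RHS is E=f.

f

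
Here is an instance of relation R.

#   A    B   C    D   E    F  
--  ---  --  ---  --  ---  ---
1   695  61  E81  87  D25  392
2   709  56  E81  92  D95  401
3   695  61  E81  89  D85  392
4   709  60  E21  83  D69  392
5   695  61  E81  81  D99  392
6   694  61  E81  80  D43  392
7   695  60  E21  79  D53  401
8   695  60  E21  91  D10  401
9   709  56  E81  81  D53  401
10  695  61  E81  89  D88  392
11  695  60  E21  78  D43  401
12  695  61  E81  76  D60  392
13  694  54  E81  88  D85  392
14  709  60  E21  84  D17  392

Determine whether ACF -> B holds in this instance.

(A=695, C=E81, F=392): rows 1, 3, 5, 10, 12 → B = 61, 61, 61, 61, 61 ✓
(A=709, C=E81, F=401): rows 2, 9 → B = 56, 56 ✓
(A=709, C=E21, F=392): rows 4, 14 → B = 60, 60 ✓
(A=694, C=E81, F=392): rows 6, 13 → B takes values {61, 54} — violation
(A=695, C=E21, F=401): rows 7, 8, 11 → B = 60, 60, 60 ✓
Two rows agree on ACF but differ on B, so ACF -> B does not hold.

No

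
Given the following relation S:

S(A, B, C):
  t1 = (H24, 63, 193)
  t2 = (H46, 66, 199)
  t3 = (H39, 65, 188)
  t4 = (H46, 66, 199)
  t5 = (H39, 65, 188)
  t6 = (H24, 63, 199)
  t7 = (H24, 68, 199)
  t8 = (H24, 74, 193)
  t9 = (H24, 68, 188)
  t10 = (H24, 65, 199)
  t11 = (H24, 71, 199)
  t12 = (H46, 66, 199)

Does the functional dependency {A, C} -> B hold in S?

No

(A=H24, C=193): rows 1, 8 → B takes values {63, 74} — violation
(A=H46, C=199): rows 2, 4, 12 → B = 66, 66, 66 ✓
(A=H39, C=188): rows 3, 5 → B = 65, 65 ✓
(A=H24, C=199): rows 6, 7, 10, 11 → B takes values {63, 68, 65, 71} — violation
(A=H24, C=188): row 9 → B = 68 ✓
Two rows agree on {A, C} but differ on B, so {A, C} -> B does not hold.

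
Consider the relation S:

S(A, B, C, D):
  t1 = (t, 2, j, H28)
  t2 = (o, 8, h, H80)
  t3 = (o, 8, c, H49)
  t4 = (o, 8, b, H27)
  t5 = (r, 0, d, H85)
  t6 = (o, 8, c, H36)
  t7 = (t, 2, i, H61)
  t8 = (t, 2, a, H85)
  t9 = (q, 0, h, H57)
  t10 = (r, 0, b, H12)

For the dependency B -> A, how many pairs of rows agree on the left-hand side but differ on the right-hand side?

B=2: all 3 rows agree on A — 0 pairs.
B=8: all 4 rows agree on A — 0 pairs.
B=0: violating pairs (5,9), (9,10) — 2 pairs.

2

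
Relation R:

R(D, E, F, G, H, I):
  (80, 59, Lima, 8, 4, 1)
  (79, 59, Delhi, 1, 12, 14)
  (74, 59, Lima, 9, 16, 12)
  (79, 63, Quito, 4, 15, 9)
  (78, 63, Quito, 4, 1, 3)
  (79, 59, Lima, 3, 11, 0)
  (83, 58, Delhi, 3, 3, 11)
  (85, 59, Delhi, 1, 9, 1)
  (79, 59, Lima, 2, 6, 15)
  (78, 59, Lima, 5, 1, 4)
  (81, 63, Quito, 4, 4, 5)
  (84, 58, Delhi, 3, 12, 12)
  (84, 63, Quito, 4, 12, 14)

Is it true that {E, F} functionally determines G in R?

No

(E=59, F=Lima): 5 rows → G takes values {8, 9, 3, 2, 5} — violation
(E=59, F=Delhi): 2 rows → G = 1, 1 ✓
(E=63, F=Quito): 4 rows → G = 4, 4, 4, 4 ✓
(E=58, F=Delhi): 2 rows → G = 3, 3 ✓
Two rows agree on {E, F} but differ on G, so {E, F} -> G does not hold.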